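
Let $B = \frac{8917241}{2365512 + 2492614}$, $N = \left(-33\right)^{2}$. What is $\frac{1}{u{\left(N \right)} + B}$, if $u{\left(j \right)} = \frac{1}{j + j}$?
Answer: $\frac{2645249607}{4856652256} \approx 0.54467$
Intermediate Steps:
$N = 1089$
$u{\left(j \right)} = \frac{1}{2 j}$
$B = \frac{8917241}{4858126} \approx 1.8355$
$\frac{1}{u{\left(N \right)} + B} = \frac{1}{\frac{1}{2 \cdot 1089} + \frac{8917241}{4858126}} = \frac{1}{\frac{1}{2} \cdot \frac{1}{1089} + \frac{8917241}{4858126}} = \frac{1}{\frac{1}{2178} + \frac{8917241}{4858126}} = \frac{1}{\frac{4856652256}{2645249607}} = \frac{2645249607}{4856652256}$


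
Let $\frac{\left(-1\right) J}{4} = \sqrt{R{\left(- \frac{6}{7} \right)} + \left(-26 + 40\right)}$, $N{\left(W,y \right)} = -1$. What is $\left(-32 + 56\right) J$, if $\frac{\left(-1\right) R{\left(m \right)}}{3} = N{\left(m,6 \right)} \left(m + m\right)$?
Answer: $- \frac{96 \sqrt{434}}{7} \approx -285.71$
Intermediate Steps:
$R{\left(m \right)} = 6 m$ ($R{\left(m \right)} = - 3 \left(- (m + m)\right) = - 3 \left(- 2 m\right) = 6 m$)
$J = - \frac{4 \sqrt{434}}{7}$ ($J = - 4 \sqrt{6 \left(- \frac{6}{7}\right) + \left(-26 + 40\right)} = - 4 \sqrt{6 \left(\left(-6\right) \frac{1}{7}\right) + 14} = - 4 \sqrt{6 \left(- \frac{6}{7}\right) + 14} = - 4 \sqrt{- \frac{36}{7} + 14} = - 4 \sqrt{\frac{62}{7}} = - 4 \frac{\sqrt{434}}{7} = - \frac{4 \sqrt{434}}{7} \approx -11.904$)
$\left(-32 + 56\right) J = \left(-32 + 56\right) \left(- \frac{4 \sqrt{434}}{7}\right) = 24 \left(- \frac{4 \sqrt{434}}{7}\right) = - \frac{96 \sqrt{434}}{7}$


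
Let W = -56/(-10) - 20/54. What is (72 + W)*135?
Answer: 10426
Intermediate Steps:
W = 706/135 (W = -56*(-⅒) - 20*1/54 = 28/5 - 10/27 = 706/135 ≈ 5.2296)
(72 + W)*135 = (72 + 706/135)*135 = (10426/135)*135 = 10426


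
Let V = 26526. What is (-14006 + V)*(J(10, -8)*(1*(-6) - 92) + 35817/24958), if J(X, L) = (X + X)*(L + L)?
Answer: 4899819043220/12479 ≈ 3.9265e+8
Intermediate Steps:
J(X, L) = 4*L*X (J(X, L) = (2*X)*(2*L) = 4*L*X)
(-14006 + V)*(J(10, -8)*(1*(-6) - 92) + 35817/24958) = (-14006 + 26526)*((4*(-8)*10)*(1*(-6) - 92) + 35817/24958) = 12520*(-320*(-6 - 92) + 35817*(1/24958)) = 12520*(-320*(-98) + 35817/24958) = 12520*(31360 + 35817/24958) = 12520*(782718697/24958) = 4899819043220/12479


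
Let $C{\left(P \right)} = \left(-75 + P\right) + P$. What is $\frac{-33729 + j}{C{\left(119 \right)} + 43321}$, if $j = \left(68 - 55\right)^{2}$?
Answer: $- \frac{8390}{10871} \approx -0.77178$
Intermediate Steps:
$C{\left(P \right)} = -75 + 2 P$
$j = 169$ ($j = 13^{2} = 169$)
$\frac{-33729 + j}{C{\left(119 \right)} + 43321} = \frac{-33729 + 169}{\left(-75 + 2 \cdot 119\right) + 43321} = - \frac{33560}{\left(-75 + 238\right) + 43321} = - \frac{33560}{163 + 43321} = - \frac{33560}{43484} = \left(-33560\right) \frac{1}{43484} = - \frac{8390}{10871}$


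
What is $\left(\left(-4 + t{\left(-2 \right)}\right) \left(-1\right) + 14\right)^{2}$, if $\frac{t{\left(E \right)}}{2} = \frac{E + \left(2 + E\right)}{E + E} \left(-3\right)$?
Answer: $441$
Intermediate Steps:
$t{\left(E \right)} = - \frac{3 \left(2 + 2 E\right)}{E}$ ($t{\left(E \right)} = 2 \frac{E + \left(2 + E\right)}{E + E} \left(-3\right) = 2 \frac{2 + 2 E}{2 E} \left(-3\right) = 2 \left(- \frac{3 \left(2 + 2 E\right)}{2 E}\right) = - \frac{3 \left(2 + 2 E\right)}{E}$)
$\left(\left(-4 + t{\left(-2 \right)}\right) \left(-1\right) + 14\right)^{2} = \left(\left(-4 - \left(6 + \frac{6}{-2}\right)\right) \left(-1\right) + 14\right)^{2} = \left(\left(-4 - 3\right) \left(-1\right) + 14\right)^{2} = \left(\left(-7\right) \left(-1\right) + 14\right)^{2} = \left(7 + 14\right)^{2} = 21^{2} = 441$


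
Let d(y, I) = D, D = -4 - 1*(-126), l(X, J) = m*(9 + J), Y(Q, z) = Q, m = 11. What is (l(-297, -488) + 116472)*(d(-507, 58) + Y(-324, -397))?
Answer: -22463006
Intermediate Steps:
l(X, J) = 99 + 11*J (l(X, J) = 11*(9 + J) = 99 + 11*J)
D = 122 (D = -4 + 126 = 122)
d(y, I) = 122
(l(-297, -488) + 116472)*(d(-507, 58) + Y(-324, -397)) = ((99 + 11*(-488)) + 116472)*(122 - 324) = ((99 - 5368) + 116472)*(-202) = (-5269 + 116472)*(-202) = 111203*(-202) = -22463006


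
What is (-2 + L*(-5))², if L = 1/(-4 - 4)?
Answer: 121/64 ≈ 1.8906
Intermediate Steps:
L = -⅛ (L = 1/(-8) = -⅛ ≈ -0.12500)
(-2 + L*(-5))² = (-2 - ⅛*(-5))² = (-2 + 5/8)² = (-11/8)² = 121/64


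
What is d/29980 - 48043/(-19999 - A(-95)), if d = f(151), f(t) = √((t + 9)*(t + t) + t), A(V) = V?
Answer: 48043/19904 + √48471/29980 ≈ 2.4211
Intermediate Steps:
f(t) = √(t + 2*t*(9 + t)) (f(t) = √((9 + t)*(2*t) + t) = √(2*t*(9 + t) + t) = √(t + 2*t*(9 + t)))
d = √48471 (d = √(151*(19 + 2*151)) = √(151*(19 + 302)) = √(151*321) = √48471 ≈ 220.16)
d/29980 - 48043/(-19999 - A(-95)) = √48471/29980 - 48043/(-19999 - 1*(-95)) = √48471*(1/29980) - 48043/(-19999 + 95) = √48471/29980 - 48043/(-19904) = √48471/29980 - 48043*(-1/19904) = √48471/29980 + 48043/19904 = 48043/19904 + √48471/29980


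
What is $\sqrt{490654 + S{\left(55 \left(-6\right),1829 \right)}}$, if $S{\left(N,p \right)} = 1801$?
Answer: $\sqrt{492455} \approx 701.75$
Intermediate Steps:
$\sqrt{490654 + S{\left(55 \left(-6\right),1829 \right)}} = \sqrt{490654 + 1801} = \sqrt{492455}$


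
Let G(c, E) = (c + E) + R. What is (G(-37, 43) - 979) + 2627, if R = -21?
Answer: 1633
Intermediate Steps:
G(c, E) = -21 + E + c (G(c, E) = (c + E) - 21 = (E + c) - 21 = -21 + E + c)
(G(-37, 43) - 979) + 2627 = ((-21 + 43 - 37) - 979) + 2627 = (-15 - 979) + 2627 = -994 + 2627 = 1633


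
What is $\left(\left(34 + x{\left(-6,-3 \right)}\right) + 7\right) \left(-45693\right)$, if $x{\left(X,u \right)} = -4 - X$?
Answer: $-1964799$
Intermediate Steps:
$\left(\left(34 + x{\left(-6,-3 \right)}\right) + 7\right) \left(-45693\right) = \left(\left(34 - -2\right) + 7\right) \left(-45693\right) = \left(\left(34 + \left(-4 + 6\right)\right) + 7\right) \left(-45693\right) = \left(\left(34 + 2\right) + 7\right) \left(-45693\right) = \left(36 + 7\right) \left(-45693\right) = 43 \left(-45693\right) = -1964799$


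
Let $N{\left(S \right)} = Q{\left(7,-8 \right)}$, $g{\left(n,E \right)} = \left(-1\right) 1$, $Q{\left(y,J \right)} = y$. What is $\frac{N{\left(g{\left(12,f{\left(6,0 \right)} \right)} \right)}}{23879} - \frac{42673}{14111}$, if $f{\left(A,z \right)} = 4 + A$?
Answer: $- \frac{1018889790}{336956569} \approx -3.0238$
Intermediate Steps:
$g{\left(n,E \right)} = -1$
$N{\left(S \right)} = 7$
$\frac{N{\left(g{\left(12,f{\left(6,0 \right)} \right)} \right)}}{23879} - \frac{42673}{14111} = \frac{7}{23879} - \frac{42673}{14111} = - \frac{1018889790}{336956569}$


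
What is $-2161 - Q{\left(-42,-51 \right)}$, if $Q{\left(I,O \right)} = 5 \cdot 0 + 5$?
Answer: $-2166$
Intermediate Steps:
$Q{\left(I,O \right)} = 5$ ($Q{\left(I,O \right)} = 0 + 5 = 5$)
$-2161 - Q{\left(-42,-51 \right)} = -2161 - 5 = -2166$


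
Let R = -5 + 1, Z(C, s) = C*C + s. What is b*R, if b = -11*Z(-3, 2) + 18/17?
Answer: 8156/17 ≈ 479.76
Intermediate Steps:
Z(C, s) = s + C² (Z(C, s) = C² + s = s + C²)
b = -2039/17 (b = -11*(2 + (-3)²) + 18/17 = -11*(2 + 9) + 18*(1/17) = -11*11 + 18/17 = -121 + 18/17 = -2039/17 ≈ -119.94)
R = -4
b*R = -2039/17*(-4) = 8156/17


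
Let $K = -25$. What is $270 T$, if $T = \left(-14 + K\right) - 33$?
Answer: $-19440$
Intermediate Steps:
$T = -72$ ($T = \left(-14 - 25\right) - 33 = -39 - 33 = -72$)
$270 T = 270 \left(-72\right) = -19440$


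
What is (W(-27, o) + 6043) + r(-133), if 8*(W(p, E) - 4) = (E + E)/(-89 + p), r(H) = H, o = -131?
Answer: 2744227/464 ≈ 5914.3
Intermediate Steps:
W(p, E) = 4 + E/(4*(-89 + p)) (W(p, E) = 4 + ((E + E)/(-89 + p))/8 = 4 + ((2*E)/(-89 + p))/8 = 4 + (2*E/(-89 + p))/8 = 4 + E/(4*(-89 + p)))
(W(-27, o) + 6043) + r(-133) = ((-1424 - 131 + 16*(-27))/(4*(-89 - 27)) + 6043) - 133 = ((¼)*(-1424 - 131 - 432)/(-116) + 6043) - 133 = ((¼)*(-1/116)*(-1987) + 6043) - 133 = (1987/464 + 6043) - 133 = 2805939/464 - 133 = 2744227/464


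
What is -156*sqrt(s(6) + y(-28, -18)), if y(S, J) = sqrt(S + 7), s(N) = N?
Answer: -156*sqrt(6 + I*sqrt(21)) ≈ -406.05 - 137.33*I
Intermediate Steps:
y(S, J) = sqrt(7 + S)
-156*sqrt(s(6) + y(-28, -18)) = -156*sqrt(6 + sqrt(7 - 28)) = -156*sqrt(6 + sqrt(-21)) = -156*sqrt(6 + I*sqrt(21))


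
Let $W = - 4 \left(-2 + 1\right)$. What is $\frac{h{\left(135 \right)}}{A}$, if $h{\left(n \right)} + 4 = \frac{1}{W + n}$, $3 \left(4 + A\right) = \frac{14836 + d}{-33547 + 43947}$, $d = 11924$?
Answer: $\frac{144300}{113563} \approx 1.2707$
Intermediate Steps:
$W = 4$ ($W = \left(-4\right) \left(-1\right) = 4$)
$A = - \frac{817}{260}$ ($A = -4 + \frac{\left(14836 + 11924\right) \frac{1}{-33547 + 43947}}{3} = -4 + \frac{26760 \cdot \frac{1}{10400}}{3} = -4 + \frac{1}{3} \cdot \frac{669}{260} = -4 + \frac{223}{260} = - \frac{817}{260} \approx -3.1423$)
$h{\left(n \right)} = -4 + \frac{1}{4 + n}$
$\frac{h{\left(135 \right)}}{A} = \frac{\frac{1}{4 + 135} \left(-15 - 540\right)}{- \frac{817}{260}} = \frac{-15 - 540}{139} \left(- \frac{260}{817}\right) = \frac{1}{139} \left(-555\right) \left(- \frac{260}{817}\right) = \left(- \frac{555}{139}\right) \left(- \frac{260}{817}\right) = \frac{144300}{113563}$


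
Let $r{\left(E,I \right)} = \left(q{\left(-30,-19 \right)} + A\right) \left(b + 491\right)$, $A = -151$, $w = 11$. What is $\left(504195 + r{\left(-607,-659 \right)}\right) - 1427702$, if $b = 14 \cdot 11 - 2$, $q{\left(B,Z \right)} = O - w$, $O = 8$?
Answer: $-1022529$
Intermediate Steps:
$q{\left(B,Z \right)} = -3$ ($q{\left(B,Z \right)} = 8 - 11 = -3$)
$b = 152$ ($b = 154 - 2 = 152$)
$r{\left(E,I \right)} = -99022$ ($r{\left(E,I \right)} = \left(-3 - 151\right) \left(152 + 491\right) = \left(-154\right) 643 = -99022$)
$\left(504195 + r{\left(-607,-659 \right)}\right) - 1427702 = \left(504195 - 99022\right) - 1427702 = 405173 - 1427702 = -1022529$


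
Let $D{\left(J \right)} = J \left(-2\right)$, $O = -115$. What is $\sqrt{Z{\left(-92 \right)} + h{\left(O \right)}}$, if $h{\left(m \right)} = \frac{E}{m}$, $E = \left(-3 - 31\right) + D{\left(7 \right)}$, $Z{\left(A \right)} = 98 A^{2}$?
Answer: $\frac{4 \sqrt{685610795}}{115} \approx 910.75$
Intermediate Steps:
$D{\left(J \right)} = - 2 J$
$E = -48$ ($E = \left(-3 - 31\right) - 14 = -34 - 14 = -48$)
$h{\left(m \right)} = - \frac{48}{m}$
$\sqrt{Z{\left(-92 \right)} + h{\left(O \right)}} = \sqrt{98 \left(-92\right)^{2} - \frac{48}{-115}} = \sqrt{98 \cdot 8464 - - \frac{48}{115}} = \sqrt{829472 + \frac{48}{115}} = \sqrt{\frac{95389328}{115}} = \frac{4 \sqrt{685610795}}{115}$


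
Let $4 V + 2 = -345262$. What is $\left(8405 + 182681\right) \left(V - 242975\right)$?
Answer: $-62922900026$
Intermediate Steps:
$V = -86316$ ($V = - \frac{1}{2} + \frac{1}{4} \left(-345262\right) = - \frac{1}{2} - \frac{172631}{2} = -86316$)
$\left(8405 + 182681\right) \left(V - 242975\right) = \left(8405 + 182681\right) \left(-86316 - 242975\right) = 191086 \left(-329291\right) = -62922900026$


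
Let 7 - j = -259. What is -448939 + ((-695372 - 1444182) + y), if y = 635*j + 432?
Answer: -2419151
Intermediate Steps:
j = 266 (j = 7 - 1*(-259) = 7 + 259 = 266)
y = 169342 (y = 635*266 + 432 = 168910 + 432 = 169342)
-448939 + ((-695372 - 1444182) + y) = -448939 + ((-695372 - 1444182) + 169342) = -448939 + (-2139554 + 169342) = -448939 - 1970212 = -2419151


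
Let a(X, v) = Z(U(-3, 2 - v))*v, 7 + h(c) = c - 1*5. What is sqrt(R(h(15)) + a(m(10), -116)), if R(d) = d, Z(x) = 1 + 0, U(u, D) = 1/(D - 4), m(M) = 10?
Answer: I*sqrt(113) ≈ 10.63*I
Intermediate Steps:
h(c) = -12 + c (h(c) = -7 + (c - 1*5) = -7 + (c - 5) = -7 + (-5 + c) = -12 + c)
U(u, D) = 1/(-4 + D)
Z(x) = 1
a(X, v) = v (a(X, v) = 1*v = v)
sqrt(R(h(15)) + a(m(10), -116)) = sqrt((-12 + 15) - 116) = sqrt(3 - 116) = sqrt(-113) = I*sqrt(113)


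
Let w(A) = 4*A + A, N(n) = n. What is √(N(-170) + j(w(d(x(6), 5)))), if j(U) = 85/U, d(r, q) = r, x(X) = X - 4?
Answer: I*√646/2 ≈ 12.708*I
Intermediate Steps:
x(X) = -4 + X
w(A) = 5*A
√(N(-170) + j(w(d(x(6), 5)))) = √(-170 + 85/((5*(-4 + 6)))) = √(-170 + 85/((5*2))) = √(-170 + 85/10) = √(-170 + 85*(⅒)) = √(-170 + 17/2) = √(-323/2) = I*√646/2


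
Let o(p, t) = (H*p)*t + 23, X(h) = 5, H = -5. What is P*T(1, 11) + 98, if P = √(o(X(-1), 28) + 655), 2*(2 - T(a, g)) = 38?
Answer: 98 - 17*I*√22 ≈ 98.0 - 79.737*I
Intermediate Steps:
T(a, g) = -17 (T(a, g) = 2 - ½*38 = 2 - 19 = -17)
o(p, t) = 23 - 5*p*t (o(p, t) = (-5*p)*t + 23 = -5*p*t + 23 = 23 - 5*p*t)
P = I*√22 (P = √((23 - 5*5*28) + 655) = √((23 - 700) + 655) = √(-677 + 655) = √(-22) = I*√22 ≈ 4.6904*I)
P*T(1, 11) + 98 = (I*√22)*(-17) + 98 = -17*I*√22 + 98 = 98 - 17*I*√22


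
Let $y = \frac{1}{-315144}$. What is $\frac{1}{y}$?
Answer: $-315144$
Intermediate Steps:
$y = - \frac{1}{315144} \approx -3.1732 \cdot 10^{-6}$
$\frac{1}{y} = \frac{1}{- \frac{1}{315144}} = -315144$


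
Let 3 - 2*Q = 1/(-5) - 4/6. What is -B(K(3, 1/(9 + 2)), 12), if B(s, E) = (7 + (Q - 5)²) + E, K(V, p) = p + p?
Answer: -6391/225 ≈ -28.404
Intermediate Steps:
Q = 29/15 (Q = 3/2 - (1/(-5) - 4/6)/2 = 3/2 - (1*(-⅕) - 4*⅙)/2 = 3/2 - (-⅕ - ⅔)/2 = 3/2 - ½*(-13/15) = 3/2 + 13/30 = 29/15 ≈ 1.9333)
K(V, p) = 2*p
B(s, E) = 3691/225 + E (B(s, E) = (7 + (29/15 - 5)²) + E = (7 + (-46/15)²) + E = (7 + 2116/225) + E = 3691/225 + E)
-B(K(3, 1/(9 + 2)), 12) = -(3691/225 + 12) = -1*6391/225 = -6391/225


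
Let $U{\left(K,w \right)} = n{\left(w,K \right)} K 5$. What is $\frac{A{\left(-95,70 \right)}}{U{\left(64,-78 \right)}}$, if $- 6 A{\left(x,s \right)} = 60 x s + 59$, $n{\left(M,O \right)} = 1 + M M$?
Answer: $\frac{398941}{11683200} \approx 0.034147$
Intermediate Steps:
$n{\left(M,O \right)} = 1 + M^{2}$
$A{\left(x,s \right)} = - \frac{59}{6} - 10 s x$ ($A{\left(x,s \right)} = - \frac{60 x s + 59}{6} = - \frac{60 s x + 59}{6} = - \frac{59 + 60 s x}{6} = - \frac{59}{6} - 10 s x$)
$U{\left(K,w \right)} = 5 K \left(1 + w^{2}\right)$ ($U{\left(K,w \right)} = \left(1 + w^{2}\right) K 5 = K \left(1 + w^{2}\right) 5 = 5 K \left(1 + w^{2}\right)$)
$\frac{A{\left(-95,70 \right)}}{U{\left(64,-78 \right)}} = \frac{- \frac{59}{6} - 700 \left(-95\right)}{5 \cdot 64 \left(1 + \left(-78\right)^{2}\right)} = \frac{- \frac{59}{6} + 66500}{5 \cdot 64 \left(1 + 6084\right)} = \frac{398941}{6 \cdot 5 \cdot 64 \cdot 6085} = \frac{398941}{6 \cdot 1947200} = \frac{398941}{6} \cdot \frac{1}{1947200} = \frac{398941}{11683200}$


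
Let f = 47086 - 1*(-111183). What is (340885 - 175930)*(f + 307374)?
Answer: 76810141065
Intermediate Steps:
f = 158269 (f = 47086 + 111183 = 158269)
(340885 - 175930)*(f + 307374) = (340885 - 175930)*(158269 + 307374) = 164955*465643 = 76810141065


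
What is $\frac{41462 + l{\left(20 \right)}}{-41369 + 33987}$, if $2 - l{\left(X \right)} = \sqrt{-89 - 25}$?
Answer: $- \frac{20732}{3691} + \frac{i \sqrt{114}}{7382} \approx -5.6169 + 0.0014464 i$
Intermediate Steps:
$l{\left(X \right)} = 2 - i \sqrt{114}$ ($l{\left(X \right)} = 2 - \sqrt{-89 - 25} = 2 - \sqrt{-114} = 2 - i \sqrt{114}$)
$\frac{41462 + l{\left(20 \right)}}{-41369 + 33987} = \frac{41462 + \left(2 - i \sqrt{114}\right)}{-41369 + 33987} = \frac{41464 - i \sqrt{114}}{-7382} = \left(41464 - i \sqrt{114}\right) \left(- \frac{1}{7382}\right) = - \frac{20732}{3691} + \frac{i \sqrt{114}}{7382}$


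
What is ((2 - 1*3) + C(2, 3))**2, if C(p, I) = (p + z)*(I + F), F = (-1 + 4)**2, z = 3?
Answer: 3481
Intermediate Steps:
F = 9 (F = 3**2 = 9)
C(p, I) = (3 + p)*(9 + I) (C(p, I) = (p + 3)*(I + 9) = (3 + p)*(9 + I))
((2 - 1*3) + C(2, 3))**2 = ((2 - 1*3) + (27 + 3*3 + 9*2 + 3*2))**2 = ((2 - 3) + (27 + 9 + 18 + 6))**2 = (-1 + 60)**2 = 59**2 = 3481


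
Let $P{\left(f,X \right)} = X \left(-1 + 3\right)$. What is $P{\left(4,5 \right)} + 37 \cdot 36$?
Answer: $1342$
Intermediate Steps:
$P{\left(f,X \right)} = 2 X$ ($P{\left(f,X \right)} = X 2 = 2 X$)
$P{\left(4,5 \right)} + 37 \cdot 36 = 2 \cdot 5 + 37 \cdot 36 = 10 + 1332 = 1342$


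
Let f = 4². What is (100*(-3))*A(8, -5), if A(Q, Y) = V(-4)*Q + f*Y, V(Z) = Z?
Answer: 33600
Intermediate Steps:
f = 16
A(Q, Y) = -4*Q + 16*Y
(100*(-3))*A(8, -5) = (100*(-3))*(-4*8 + 16*(-5)) = -300*(-32 - 80) = -300*(-112) = 33600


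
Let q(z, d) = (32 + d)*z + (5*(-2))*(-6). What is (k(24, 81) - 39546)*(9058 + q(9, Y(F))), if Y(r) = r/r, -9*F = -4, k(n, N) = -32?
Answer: -372626870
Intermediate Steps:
F = 4/9 (F = -⅑*(-4) = 4/9 ≈ 0.44444)
Y(r) = 1
q(z, d) = 60 + z*(32 + d) (q(z, d) = z*(32 + d) - 10*(-6) = z*(32 + d) + 60 = 60 + z*(32 + d))
(k(24, 81) - 39546)*(9058 + q(9, Y(F))) = (-32 - 39546)*(9058 + (60 + 32*9 + 1*9)) = -39578*(9058 + (60 + 288 + 9)) = -39578*(9058 + 357) = -39578*9415 = -372626870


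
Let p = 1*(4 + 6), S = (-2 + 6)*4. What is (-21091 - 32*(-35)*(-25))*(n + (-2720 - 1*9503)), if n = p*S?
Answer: 592184733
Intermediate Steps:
S = 16 (S = 4*4 = 16)
p = 10 (p = 1*10 = 10)
n = 160 (n = 10*16 = 160)
(-21091 - 32*(-35)*(-25))*(n + (-2720 - 1*9503)) = (-21091 - 32*(-35)*(-25))*(160 + (-2720 - 1*9503)) = (-21091 + 1120*(-25))*(160 + (-2720 - 9503)) = (-21091 - 28000)*(160 - 12223) = -49091*(-12063) = 592184733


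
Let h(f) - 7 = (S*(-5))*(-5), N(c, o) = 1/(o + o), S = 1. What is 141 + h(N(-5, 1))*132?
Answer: 4365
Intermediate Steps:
N(c, o) = 1/(2*o)
h(f) = 32 (h(f) = 7 + (1*(-5))*(-5) = 7 - 5*(-5) = 7 + 25 = 32)
141 + h(N(-5, 1))*132 = 141 + 32*132 = 141 + 4224 = 4365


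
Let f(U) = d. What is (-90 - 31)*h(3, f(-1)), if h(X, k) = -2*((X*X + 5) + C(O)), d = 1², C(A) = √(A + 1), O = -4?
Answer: 3388 + 242*I*√3 ≈ 3388.0 + 419.16*I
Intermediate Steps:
C(A) = √(1 + A)
d = 1
f(U) = 1
h(X, k) = -10 - 2*X² - 2*I*√3 (h(X, k) = -2*((X*X + 5) + √(1 - 4)) = -2*((X² + 5) + √(-3)) = -2*((5 + X²) + I*√3) = -2*(5 + X² + I*√3) = -10 - 2*X² - 2*I*√3)
(-90 - 31)*h(3, f(-1)) = (-90 - 31)*(-10 - 2*3² - 2*I*√3) = -121*(-10 - 2*9 - 2*I*√3) = -121*(-10 - 18 - 2*I*√3) = -121*(-28 - 2*I*√3) = 3388 + 242*I*√3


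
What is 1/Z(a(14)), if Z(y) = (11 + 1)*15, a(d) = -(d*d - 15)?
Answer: 1/180 ≈ 0.0055556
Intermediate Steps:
a(d) = 15 - d**2 (a(d) = -(d**2 - 15) = -(-15 + d**2) = 15 - d**2)
Z(y) = 180 (Z(y) = 12*15 = 180)
1/Z(a(14)) = 1/180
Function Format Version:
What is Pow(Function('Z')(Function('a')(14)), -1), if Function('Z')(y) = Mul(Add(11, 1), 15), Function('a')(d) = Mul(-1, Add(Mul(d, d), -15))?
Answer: Rational(1, 180) ≈ 0.0055556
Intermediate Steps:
Function('a')(d) = Add(15, Mul(-1, Pow(d, 2))) (Function('a')(d) = Mul(-1, Add(Pow(d, 2), -15)) = Mul(-1, Add(-15, Pow(d, 2))) = Add(15, Mul(-1, Pow(d, 2))))
Function('Z')(y) = 180 (Function('Z')(y) = Mul(12, 15) = 180)
Pow(Function('Z')(Function('a')(14)), -1) = Pow(180, -1) = Rational(1, 180)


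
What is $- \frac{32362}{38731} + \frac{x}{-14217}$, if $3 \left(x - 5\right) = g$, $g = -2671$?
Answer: $- \frac{16589638}{21453453} \approx -0.77328$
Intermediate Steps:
$x = - \frac{2656}{3}$ ($x = 5 + \frac{1}{3} \left(-2671\right) = 5 - \frac{2671}{3} = - \frac{2656}{3} \approx -885.33$)
$- \frac{32362}{38731} + \frac{x}{-14217} = - \frac{32362}{38731} - \frac{2656}{3 \left(-14217\right)} = \left(-32362\right) \frac{1}{38731} - - \frac{2656}{42651} = - \frac{2942}{3521} + \frac{2656}{42651} = - \frac{16589638}{21453453}$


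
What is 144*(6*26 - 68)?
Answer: 12672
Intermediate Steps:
144*(6*26 - 68) = 144*(156 - 68) = 144*88 = 12672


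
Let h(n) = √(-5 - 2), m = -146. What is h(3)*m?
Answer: -146*I*√7 ≈ -386.28*I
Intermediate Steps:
h(n) = I*√7 (h(n) = √(-7) = I*√7)
h(3)*m = (I*√7)*(-146) = -146*I*√7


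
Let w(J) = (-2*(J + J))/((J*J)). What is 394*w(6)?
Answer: -788/3 ≈ -262.67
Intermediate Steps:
w(J) = -4/J (w(J) = (-4*J)/(J²) = (-4*J)/J² = -4/J)
394*w(6) = 394*(-4/6) = 394*(-4*⅙) = 394*(-⅔) = -788/3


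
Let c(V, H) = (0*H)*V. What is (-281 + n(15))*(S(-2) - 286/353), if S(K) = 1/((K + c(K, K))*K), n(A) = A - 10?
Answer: 54579/353 ≈ 154.61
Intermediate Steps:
c(V, H) = 0 (c(V, H) = 0*V = 0)
n(A) = -10 + A
S(K) = K⁻² (S(K) = 1/((K + 0)*K) = 1/(K*K) = K⁻²)
(-281 + n(15))*(S(-2) - 286/353) = (-281 + (-10 + 15))*((-2)⁻² - 286/353) = (-281 + 5)*(¼ - 286*1/353) = -276*(¼ - 286/353) = -276*(-791/1412) = 54579/353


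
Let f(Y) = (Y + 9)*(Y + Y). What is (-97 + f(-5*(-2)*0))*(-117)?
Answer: 11349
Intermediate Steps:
f(Y) = 2*Y*(9 + Y) (f(Y) = (9 + Y)*(2*Y) = 2*Y*(9 + Y))
(-97 + f(-5*(-2)*0))*(-117) = (-97 + 2*(-5*(-2)*0)*(9 - 5*(-2)*0))*(-117) = (-97 + 2*(10*0)*(9 + 10*0))*(-117) = (-97 + 2*0*(9 + 0))*(-117) = (-97 + 2*0*9)*(-117) = (-97 + 0)*(-117) = -97*(-117) = 11349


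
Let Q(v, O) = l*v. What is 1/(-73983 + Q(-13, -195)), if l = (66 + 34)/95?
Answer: -19/1405937 ≈ -1.3514e-5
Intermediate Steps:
l = 20/19 (l = 100*(1/95) = 20/19 ≈ 1.0526)
Q(v, O) = 20*v/19
1/(-73983 + Q(-13, -195)) = 1/(-73983 + (20/19)*(-13)) = 1/(-73983 - 260/19) = 1/(-1405937/19) = -19/1405937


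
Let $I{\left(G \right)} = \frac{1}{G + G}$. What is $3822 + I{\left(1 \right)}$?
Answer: $\frac{7645}{2} \approx 3822.5$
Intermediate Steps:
$I{\left(G \right)} = \frac{1}{2 G}$
$3822 + I{\left(1 \right)} = 3822 + \frac{1}{2 \cdot 1} = 3822 + \frac{1}{2} \cdot 1 = 3822 + \frac{1}{2} = \frac{7645}{2}$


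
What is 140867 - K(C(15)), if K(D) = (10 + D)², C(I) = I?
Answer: 140242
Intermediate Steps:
140867 - K(C(15)) = 140867 - (10 + 15)² = 140867 - 1*25² = 140867 - 1*625 = 140867 - 625 = 140242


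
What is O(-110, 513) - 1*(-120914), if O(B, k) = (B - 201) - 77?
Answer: 120526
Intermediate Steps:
O(B, k) = -278 + B (O(B, k) = (-201 + B) - 77 = -278 + B)
O(-110, 513) - 1*(-120914) = (-278 - 110) - 1*(-120914) = -388 + 120914 = 120526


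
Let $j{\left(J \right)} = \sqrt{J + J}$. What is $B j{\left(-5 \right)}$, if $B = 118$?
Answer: $118 i \sqrt{10} \approx 373.15 i$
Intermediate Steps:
$j{\left(J \right)} = \sqrt{2} \sqrt{J}$ ($j{\left(J \right)} = \sqrt{2 J} = \sqrt{2} \sqrt{J}$)
$B j{\left(-5 \right)} = 118 \sqrt{2} \sqrt{-5} = 118 \sqrt{2} i \sqrt{5} = 118 i \sqrt{10}$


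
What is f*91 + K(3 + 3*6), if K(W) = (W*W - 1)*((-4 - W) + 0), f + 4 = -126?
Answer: -22830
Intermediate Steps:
f = -130 (f = -4 - 126 = -130)
K(W) = (-1 + W²)*(-4 - W) (K(W) = (W² - 1)*(-4 - W) = (-1 + W²)*(-4 - W))
f*91 + K(3 + 3*6) = -130*91 + (4 + (3 + 3*6) - (3 + 3*6)³ - 4*(3 + 3*6)²) = -11830 + (4 + (3 + 18) - (3 + 18)³ - 4*(3 + 18)²) = -11830 + (4 + 21 - 1*21³ - 4*21²) = -11830 + (4 + 21 - 1*9261 - 4*441) = -11830 + (4 + 21 - 9261 - 1764) = -11830 - 11000 = -22830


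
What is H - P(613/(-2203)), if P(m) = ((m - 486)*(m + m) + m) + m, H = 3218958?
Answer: 15620965258854/4853209 ≈ 3.2187e+6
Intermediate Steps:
P(m) = 2*m + 2*m*(-486 + m) (P(m) = ((-486 + m)*(2*m) + m) + m = (2*m*(-486 + m) + m) + m = (m + 2*m*(-486 + m)) + m = 2*m + 2*m*(-486 + m))
H - P(613/(-2203)) = 3218958 - 2*613/(-2203)*(-485 + 613/(-2203)) = 3218958 - 2*613*(-1/2203)*(-485 + 613*(-1/2203)) = 3218958 - 2*(-613)*(-485 - 613/2203)/2203 = 3218958 - 2*(-613)*(-1069068)/(2203*2203) = 3218958 - 1*1310677368/4853209 = 3218958 - 1310677368/4853209 = 15620965258854/4853209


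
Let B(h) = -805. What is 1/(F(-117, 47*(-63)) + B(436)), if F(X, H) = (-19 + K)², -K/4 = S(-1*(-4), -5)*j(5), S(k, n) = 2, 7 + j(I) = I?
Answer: -1/796 ≈ -0.0012563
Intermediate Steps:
j(I) = -7 + I
K = 16 (K = -8*(-7 + 5) = -8*(-2) = -4*(-4) = 16)
F(X, H) = 9 (F(X, H) = (-19 + 16)² = (-3)² = 9)
1/(F(-117, 47*(-63)) + B(436)) = 1/(9 - 805) = 1/(-796) = -1/796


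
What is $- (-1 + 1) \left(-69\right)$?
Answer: $0$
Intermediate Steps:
$- (-1 + 1) \left(-69\right) = \left(-1\right) 0 \left(-69\right) = 0 \left(-69\right) = 0$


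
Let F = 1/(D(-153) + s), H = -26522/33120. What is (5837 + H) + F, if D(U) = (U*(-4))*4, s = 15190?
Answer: 852333949201/146042640 ≈ 5836.2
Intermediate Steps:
D(U) = -16*U (D(U) = -4*U*4 = -16*U)
H = -13261/16560 (H = -26522*1/33120 = -13261/16560 ≈ -0.80079)
F = 1/17638 (F = 1/(-16*(-153) + 15190) = 1/(2448 + 15190) = 1/17638 ≈ 5.6696e-5)
(5837 + H) + F = (5837 - 13261/16560) + 1/17638 = 96647459/16560 + 1/17638 = 852333949201/146042640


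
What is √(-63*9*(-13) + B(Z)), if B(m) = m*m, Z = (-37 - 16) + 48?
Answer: 86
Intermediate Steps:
Z = -5 (Z = -53 + 48 = -5)
B(m) = m²
√(-63*9*(-13) + B(Z)) = √(-63*9*(-13) + (-5)²) = √(-21*27*(-13) + 25) = √(-567*(-13) + 25) = √(7371 + 25) = √7396 = 86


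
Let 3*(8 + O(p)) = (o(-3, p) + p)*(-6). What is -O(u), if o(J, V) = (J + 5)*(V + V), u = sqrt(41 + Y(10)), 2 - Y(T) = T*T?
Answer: 8 + 10*I*sqrt(57) ≈ 8.0 + 75.498*I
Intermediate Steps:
Y(T) = 2 - T**2 (Y(T) = 2 - T*T = 2 - T**2)
u = I*sqrt(57) (u = sqrt(41 + (2 - 1*10**2)) = sqrt(41 + (2 - 1*100)) = sqrt(41 + (2 - 100)) = sqrt(41 - 98) = sqrt(-57) = I*sqrt(57) ≈ 7.5498*I)
o(J, V) = 2*V*(5 + J) (o(J, V) = (5 + J)*(2*V) = 2*V*(5 + J))
O(p) = -8 - 10*p (O(p) = -8 + ((2*p*(5 - 3) + p)*(-6))/3 = -8 + ((2*p*2 + p)*(-6))/3 = -8 + ((4*p + p)*(-6))/3 = -8 + ((5*p)*(-6))/3 = -8 + (-30*p)/3 = -8 - 10*p)
-O(u) = -(-8 - 10*I*sqrt(57)) = 8 + 10*I*sqrt(57)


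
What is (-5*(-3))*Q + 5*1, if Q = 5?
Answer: 80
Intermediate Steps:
(-5*(-3))*Q + 5*1 = -5*(-3)*5 + 5*1 = 15*5 + 5 = 75 + 5 = 80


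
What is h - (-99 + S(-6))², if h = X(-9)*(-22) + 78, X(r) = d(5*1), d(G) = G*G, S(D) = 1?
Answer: -10076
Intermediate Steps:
d(G) = G²
X(r) = 25 (X(r) = (5*1)² = 5² = 25)
h = -472 (h = 25*(-22) + 78 = -550 + 78 = -472)
h - (-99 + S(-6))² = -472 - (-99 + 1)² = -472 - 1*(-98)² = -472 - 1*9604 = -472 - 9604 = -10076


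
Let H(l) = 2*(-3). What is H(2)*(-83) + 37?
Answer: 535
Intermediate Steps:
H(l) = -6
H(2)*(-83) + 37 = -6*(-83) + 37 = 498 + 37 = 535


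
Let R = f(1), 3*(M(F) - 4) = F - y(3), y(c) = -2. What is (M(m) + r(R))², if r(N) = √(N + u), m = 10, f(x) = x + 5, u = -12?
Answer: (8 + I*√6)² ≈ 58.0 + 39.192*I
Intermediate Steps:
f(x) = 5 + x
M(F) = 14/3 + F/3 (M(F) = 4 + (F - 1*(-2))/3 = 4 + (F + 2)/3 = 4 + (2 + F)/3 = 4 + (⅔ + F/3) = 14/3 + F/3)
R = 6 (R = 5 + 1 = 6)
r(N) = √(-12 + N) (r(N) = √(N - 12) = √(-12 + N))
(M(m) + r(R))² = ((14/3 + (⅓)*10) + √(-12 + 6))² = ((14/3 + 10/3) + √(-6))² = (8 + I*√6)²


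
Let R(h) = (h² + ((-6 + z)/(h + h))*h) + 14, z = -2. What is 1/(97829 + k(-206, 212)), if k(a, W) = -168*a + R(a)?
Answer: 1/174883 ≈ 5.7181e-6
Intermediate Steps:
R(h) = 10 + h² (R(h) = (h² + ((-6 - 2)/(h + h))*h) + 14 = (h² + (-8*1/(2*h))*h) + 14 = (h² + (-4/h)*h) + 14 = (h² - 4) + 14 = (-4 + h²) + 14 = 10 + h²)
k(a, W) = 10 + a² - 168*a (k(a, W) = -168*a + (10 + a²) = 10 + a² - 168*a)
1/(97829 + k(-206, 212)) = 1/(97829 + (10 + (-206)² - 168*(-206))) = 1/(97829 + (10 + 42436 + 34608)) = 1/(97829 + 77054) = 1/174883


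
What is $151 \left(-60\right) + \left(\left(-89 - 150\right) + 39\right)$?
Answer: $-9260$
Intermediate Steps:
$151 \left(-60\right) + \left(\left(-89 - 150\right) + 39\right) = -9060 + \left(-239 + 39\right) = -9060 - 200 = -9260$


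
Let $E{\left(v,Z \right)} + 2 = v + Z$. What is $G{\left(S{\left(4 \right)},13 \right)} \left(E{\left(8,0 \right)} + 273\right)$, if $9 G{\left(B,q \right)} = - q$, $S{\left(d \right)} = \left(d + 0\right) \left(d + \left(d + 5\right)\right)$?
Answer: $-403$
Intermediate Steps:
$S{\left(d \right)} = d \left(5 + 2 d\right)$ ($S{\left(d \right)} = d \left(d + \left(5 + d\right)\right) = d \left(5 + 2 d\right)$)
$G{\left(B,q \right)} = - \frac{q}{9}$ ($G{\left(B,q \right)} = \frac{\left(-1\right) q}{9} = - \frac{q}{9}$)
$E{\left(v,Z \right)} = -2 + Z + v$ ($E{\left(v,Z \right)} = -2 + \left(v + Z\right) = -2 + \left(Z + v\right) = -2 + Z + v$)
$G{\left(S{\left(4 \right)},13 \right)} \left(E{\left(8,0 \right)} + 273\right) = \left(- \frac{1}{9}\right) 13 \left(\left(-2 + 0 + 8\right) + 273\right) = - \frac{13 \left(6 + 273\right)}{9} = \left(- \frac{13}{9}\right) 279 = -403$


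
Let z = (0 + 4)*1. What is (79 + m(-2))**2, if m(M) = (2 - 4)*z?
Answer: 5041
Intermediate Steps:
z = 4 (z = 4*1 = 4)
m(M) = -8 (m(M) = (2 - 4)*4 = -2*4 = -8)
(79 + m(-2))**2 = (79 - 8)**2 = 71**2 = 5041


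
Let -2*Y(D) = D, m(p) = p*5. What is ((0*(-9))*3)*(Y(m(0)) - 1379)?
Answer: 0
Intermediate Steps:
m(p) = 5*p
Y(D) = -D/2
((0*(-9))*3)*(Y(m(0)) - 1379) = ((0*(-9))*3)*(-5*0/2 - 1379) = (0*3)*(-½*0 - 1379) = 0*(0 - 1379) = 0*(-1379) = 0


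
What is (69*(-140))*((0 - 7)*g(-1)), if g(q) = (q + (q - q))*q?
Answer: 67620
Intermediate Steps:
g(q) = q² (g(q) = (q + 0)*q = q*q = q²)
(69*(-140))*((0 - 7)*g(-1)) = (69*(-140))*((0 - 7)*(-1)²) = -(-67620) = -9660*(-7) = 67620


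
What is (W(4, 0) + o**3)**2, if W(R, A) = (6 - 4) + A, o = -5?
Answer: 15129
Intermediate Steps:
W(R, A) = 2 + A
(W(4, 0) + o**3)**2 = ((2 + 0) + (-5)**3)**2 = (2 - 125)**2 = (-123)**2 = 15129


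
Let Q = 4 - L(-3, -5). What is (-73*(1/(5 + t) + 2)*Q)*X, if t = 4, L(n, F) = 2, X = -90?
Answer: 27740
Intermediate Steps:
Q = 2 (Q = 4 - 1*2 = 4 - 2 = 2)
(-73*(1/(5 + t) + 2)*Q)*X = -73*(1/(5 + 4) + 2)*2*(-90) = -73*(1/9 + 2)*2*(-90) = -73*(⅑ + 2)*2*(-90) = -1387*2/9*(-90) = -73*38/9*(-90) = -2774/9*(-90) = 27740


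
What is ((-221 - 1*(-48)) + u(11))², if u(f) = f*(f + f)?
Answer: 4761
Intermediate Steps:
u(f) = 2*f² (u(f) = f*(2*f) = 2*f²)
((-221 - 1*(-48)) + u(11))² = ((-221 - 1*(-48)) + 2*11²)² = ((-221 + 48) + 2*121)² = (-173 + 242)² = 69² = 4761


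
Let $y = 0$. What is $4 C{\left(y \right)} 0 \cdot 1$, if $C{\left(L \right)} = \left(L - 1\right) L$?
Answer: $0$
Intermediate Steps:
$C{\left(L \right)} = L \left(-1 + L\right)$ ($C{\left(L \right)} = \left(-1 + L\right) L = L \left(-1 + L\right)$)
$4 C{\left(y \right)} 0 \cdot 1 = 4 \cdot 0 \left(-1 + 0\right) 0 \cdot 1 = 4 \cdot 0 \left(-1\right) 0 \cdot 1 = 4 \cdot 0 \cdot 0 \cdot 1 = 0 \cdot 0 \cdot 1 = 0 \cdot 1 = 0$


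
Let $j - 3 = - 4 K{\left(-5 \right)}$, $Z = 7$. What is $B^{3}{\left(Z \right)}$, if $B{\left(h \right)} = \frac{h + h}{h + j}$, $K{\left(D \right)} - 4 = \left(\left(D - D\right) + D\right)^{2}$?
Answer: $- \frac{343}{148877} \approx -0.0023039$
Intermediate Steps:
$K{\left(D \right)} = 4 + D^{2}$ ($K{\left(D \right)} = 4 + \left(\left(D - D\right) + D\right)^{2} = 4 + \left(0 + D\right)^{2} = 4 + D^{2}$)
$j = -113$ ($j = 3 - 4 \left(4 + \left(-5\right)^{2}\right) = 3 - 4 \left(4 + 25\right) = 3 - 116 = -113$)
$B{\left(h \right)} = \frac{2 h}{-113 + h}$ ($B{\left(h \right)} = \frac{h + h}{h - 113} = \frac{2 h}{-113 + h}$)
$B^{3}{\left(Z \right)} = \left(2 \cdot 7 \frac{1}{-113 + 7}\right)^{3} = \left(2 \cdot 7 \frac{1}{-106}\right)^{3} = \left(2 \cdot 7 \left(- \frac{1}{106}\right)\right)^{3} = \left(- \frac{7}{53}\right)^{3} = - \frac{343}{148877}$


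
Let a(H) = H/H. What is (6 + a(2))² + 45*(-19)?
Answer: -806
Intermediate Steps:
a(H) = 1
(6 + a(2))² + 45*(-19) = (6 + 1)² + 45*(-19) = 7² - 855 = 49 - 855 = -806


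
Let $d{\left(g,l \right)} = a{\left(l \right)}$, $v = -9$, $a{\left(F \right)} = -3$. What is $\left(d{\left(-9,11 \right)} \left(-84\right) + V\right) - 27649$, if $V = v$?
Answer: $-27406$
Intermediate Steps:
$d{\left(g,l \right)} = -3$
$V = -9$
$\left(d{\left(-9,11 \right)} \left(-84\right) + V\right) - 27649 = \left(\left(-3\right) \left(-84\right) - 9\right) - 27649 = \left(252 - 9\right) - 27649 = 243 - 27649 = -27406$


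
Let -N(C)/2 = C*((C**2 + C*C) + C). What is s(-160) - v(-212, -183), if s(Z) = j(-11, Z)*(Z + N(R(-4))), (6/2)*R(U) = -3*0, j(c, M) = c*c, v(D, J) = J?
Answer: -19177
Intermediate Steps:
j(c, M) = c**2
R(U) = 0 (R(U) = (-3*0)/3 = (1/3)*0 = 0)
N(C) = -2*C*(C + 2*C**2) (N(C) = -2*C*((C**2 + C*C) + C) = -2*C*((C**2 + C**2) + C) = -2*C*(2*C**2 + C) = -2*C*(C + 2*C**2))
s(Z) = 121*Z (s(Z) = (-11)**2*(Z + 0**2*(-2 - 4*0)) = 121*(Z + 0*(-2 + 0)) = 121*(Z + 0*(-2)) = 121*(Z + 0) = 121*Z)
s(-160) - v(-212, -183) = 121*(-160) - 1*(-183) = -19360 + 183 = -19177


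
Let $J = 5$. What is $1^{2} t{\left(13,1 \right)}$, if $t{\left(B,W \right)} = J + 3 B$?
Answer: $44$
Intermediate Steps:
$t{\left(B,W \right)} = 5 + 3 B$
$1^{2} t{\left(13,1 \right)} = 1^{2} \left(5 + 3 \cdot 13\right) = 1 \left(5 + 39\right) = 1 \cdot 44 = 44$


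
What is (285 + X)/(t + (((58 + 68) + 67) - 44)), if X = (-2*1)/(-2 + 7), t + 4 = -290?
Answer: -1423/725 ≈ -1.9628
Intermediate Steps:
t = -294 (t = -4 - 290 = -294)
X = -2/5 ≈ -0.40000
(285 + X)/(t + (((58 + 68) + 67) - 44)) = (285 - 2/5)/(-294 + (((58 + 68) + 67) - 44)) = 1423/(5*(-294 + ((126 + 67) - 44))) = 1423/(5*(-294 + (193 - 44))) = 1423/(5*(-294 + 149)) = (1423/5)/(-145) = (1423/5)*(-1/145) = -1423/725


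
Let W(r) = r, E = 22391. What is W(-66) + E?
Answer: 22325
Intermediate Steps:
W(-66) + E = -66 + 22391 = 22325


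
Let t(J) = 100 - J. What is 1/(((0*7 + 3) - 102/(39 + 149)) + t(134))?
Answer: -94/2965 ≈ -0.031703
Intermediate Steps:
1/(((0*7 + 3) - 102/(39 + 149)) + t(134)) = 1/(((0*7 + 3) - 102/(39 + 149)) + (100 - 1*134)) = 1/(((0 + 3) - 102/188) + (100 - 134)) = 1/((3 + (1/188)*(-102)) - 34) = 1/((3 - 51/94) - 34) = 1/(231/94 - 34) = 1/(-2965/94) = -94/2965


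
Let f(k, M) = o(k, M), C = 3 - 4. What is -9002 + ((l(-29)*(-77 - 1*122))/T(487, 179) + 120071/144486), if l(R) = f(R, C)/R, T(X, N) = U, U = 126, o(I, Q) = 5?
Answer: -132001111019/14665329 ≈ -9000.9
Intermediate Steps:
C = -1
f(k, M) = 5
T(X, N) = 126
l(R) = 5/R
-9002 + ((l(-29)*(-77 - 1*122))/T(487, 179) + 120071/144486) = -9002 + (((5/(-29))*(-77 - 1*122))/126 + 120071/144486) = -9002 + (((5*(-1/29))*(-77 - 122))*(1/126) + 120071*(1/144486)) = -9002 + (-5/29*(-199)*(1/126) + 120071/144486) = -9002 + ((995/29)*(1/126) + 120071/144486) = -9002 + (995/3654 + 120071/144486) = -9002 + 16180639/14665329 = -132001111019/14665329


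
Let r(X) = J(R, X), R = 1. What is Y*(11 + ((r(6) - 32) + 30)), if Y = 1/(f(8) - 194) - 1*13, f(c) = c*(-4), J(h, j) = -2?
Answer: -20573/226 ≈ -91.031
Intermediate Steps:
r(X) = -2
f(c) = -4*c
Y = -2939/226 (Y = 1/(-4*8 - 194) - 1*13 = 1/(-32 - 194) - 13 = 1/(-226) - 13 = -1/226 - 13 = -2939/226 ≈ -13.004)
Y*(11 + ((r(6) - 32) + 30)) = -2939*(11 + ((-2 - 32) + 30))/226 = -2939*(11 + (-34 + 30))/226 = -2939*(11 - 4)/226 = -2939/226*7 = -20573/226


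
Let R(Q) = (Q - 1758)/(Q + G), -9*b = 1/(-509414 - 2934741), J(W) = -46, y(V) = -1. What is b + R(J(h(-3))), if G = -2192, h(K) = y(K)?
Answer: 9319883803/11562028335 ≈ 0.80608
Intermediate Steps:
h(K) = -1
b = 1/30997395 (b = -1/(9*(-509414 - 2934741)) = -⅑/(-3444155) = -⅑*(-1/3444155) = 1/30997395 ≈ 3.2261e-8)
R(Q) = (-1758 + Q)/(-2192 + Q) (R(Q) = (Q - 1758)/(Q - 2192) = (-1758 + Q)/(-2192 + Q))
b + R(J(h(-3))) = 1/30997395 + (-1758 - 46)/(-2192 - 46) = 1/30997395 - 1804/(-2238) = 1/30997395 - 1/2238*(-1804) = 1/30997395 + 902/1119 = 9319883803/11562028335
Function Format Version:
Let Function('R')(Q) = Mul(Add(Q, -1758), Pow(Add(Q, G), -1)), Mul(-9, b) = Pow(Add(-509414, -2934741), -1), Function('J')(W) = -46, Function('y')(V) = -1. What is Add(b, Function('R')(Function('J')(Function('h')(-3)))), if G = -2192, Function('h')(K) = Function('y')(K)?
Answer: Rational(9319883803, 11562028335) ≈ 0.80608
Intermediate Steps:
Function('h')(K) = -1
b = Rational(1, 30997395) (b = Mul(Rational(-1, 9), Pow(Add(-509414, -2934741), -1)) = Mul(Rational(-1, 9), Pow(-3444155, -1)) = Mul(Rational(-1, 9), Rational(-1, 3444155)) = Rational(1, 30997395) ≈ 3.2261e-8)
Function('R')(Q) = Mul(Pow(Add(-2192, Q), -1), Add(-1758, Q)) (Function('R')(Q) = Mul(Add(Q, -1758), Pow(Add(Q, -2192), -1)) = Mul(Add(-1758, Q), Pow(Add(-2192, Q), -1)) = Mul(Pow(Add(-2192, Q), -1), Add(-1758, Q)))
Add(b, Function('R')(Function('J')(Function('h')(-3)))) = Add(Rational(1, 30997395), Mul(Pow(Add(-2192, -46), -1), Add(-1758, -46))) = Add(Rational(1, 30997395), Mul(Pow(-2238, -1), -1804)) = Add(Rational(1, 30997395), Mul(Rational(-1, 2238), -1804)) = Add(Rational(1, 30997395), Rational(902, 1119)) = Rational(9319883803, 11562028335)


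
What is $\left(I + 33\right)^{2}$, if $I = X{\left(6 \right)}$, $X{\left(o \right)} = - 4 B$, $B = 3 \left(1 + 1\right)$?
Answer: $81$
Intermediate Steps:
$B = 6$ ($B = 3 \cdot 2 = 6$)
$X{\left(o \right)} = -24$ ($X{\left(o \right)} = \left(-4\right) 6 = -24$)
$I = -24$
$\left(I + 33\right)^{2} = \left(-24 + 33\right)^{2} = 9^{2} = 81$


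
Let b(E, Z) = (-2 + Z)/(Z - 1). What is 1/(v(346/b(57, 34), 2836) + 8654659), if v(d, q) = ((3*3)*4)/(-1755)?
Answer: 195/1687658501 ≈ 1.1554e-7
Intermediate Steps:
b(E, Z) = (-2 + Z)/(-1 + Z)
v(d, q) = -4/195 (v(d, q) = (9*4)*(-1/1755) = 36*(-1/1755) = -4/195)
1/(v(346/b(57, 34), 2836) + 8654659) = 1/(-4/195 + 8654659) = 1/(1687658501/195) = 195/1687658501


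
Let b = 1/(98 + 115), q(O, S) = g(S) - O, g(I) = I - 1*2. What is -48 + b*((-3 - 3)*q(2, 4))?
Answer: -48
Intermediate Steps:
g(I) = -2 + I (g(I) = I - 2 = -2 + I)
q(O, S) = -2 + S - O (q(O, S) = (-2 + S) - O = -2 + S - O)
b = 1/213 ≈ 0.0046948
-48 + b*((-3 - 3)*q(2, 4)) = -48 + ((-3 - 3)*(-2 + 4 - 1*2))/213 = -48 + (-6*(-2 + 4 - 2))/213 = -48 + (-6*0)/213 = -48 + (1/213)*0 = -48 + 0 = -48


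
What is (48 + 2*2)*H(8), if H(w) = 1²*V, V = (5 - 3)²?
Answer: 208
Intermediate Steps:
V = 4 (V = 2² = 4)
H(w) = 4 (H(w) = 1²*4 = 1*4 = 4)
(48 + 2*2)*H(8) = (48 + 2*2)*4 = (48 + 4)*4 = 52*4 = 208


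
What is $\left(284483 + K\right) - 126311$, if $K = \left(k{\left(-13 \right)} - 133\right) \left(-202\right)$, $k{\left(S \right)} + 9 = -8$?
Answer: $188472$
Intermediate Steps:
$k{\left(S \right)} = -17$ ($k{\left(S \right)} = -9 - 8 = -17$)
$K = 30300$ ($K = \left(-17 - 133\right) \left(-202\right) = \left(-150\right) \left(-202\right) = 30300$)
$\left(284483 + K\right) - 126311 = \left(284483 + 30300\right) - 126311 = 314783 - 126311 = 188472$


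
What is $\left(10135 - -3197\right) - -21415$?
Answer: $34747$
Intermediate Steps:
$\left(10135 - -3197\right) - -21415 = \left(10135 + 3197\right) + 21415 = 13332 + 21415 = 34747$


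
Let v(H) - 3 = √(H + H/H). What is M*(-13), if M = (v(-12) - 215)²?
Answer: -584129 + 5512*I*√11 ≈ -5.8413e+5 + 18281.0*I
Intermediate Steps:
v(H) = 3 + √(1 + H) (v(H) = 3 + √(H + H/H) = 3 + √(H + 1) = 3 + √(1 + H))
M = (-212 + I*√11)² (M = ((3 + √(1 - 12)) - 215)² = ((3 + √(-11)) - 215)² = ((3 + I*√11) - 215)² = (-212 + I*√11)² ≈ 44933.0 - 1406.3*I)
M*(-13) = (212 - I*√11)²*(-13) = -13*(212 - I*√11)²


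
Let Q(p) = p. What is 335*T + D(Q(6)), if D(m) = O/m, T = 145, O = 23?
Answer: 291473/6 ≈ 48579.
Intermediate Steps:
D(m) = 23/m
335*T + D(Q(6)) = 335*145 + 23/6 = 48575 + 23*(⅙) = 48575 + 23/6 = 291473/6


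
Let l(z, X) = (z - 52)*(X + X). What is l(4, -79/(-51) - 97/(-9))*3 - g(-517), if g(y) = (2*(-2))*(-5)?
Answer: -60692/17 ≈ -3570.1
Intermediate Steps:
l(z, X) = 2*X*(-52 + z) (l(z, X) = (-52 + z)*(2*X) = 2*X*(-52 + z))
g(y) = 20 (g(y) = -4*(-5) = 20)
l(4, -79/(-51) - 97/(-9))*3 - g(-517) = (2*(-79/(-51) - 97/(-9))*(-52 + 4))*3 - 1*20 = (2*(-79*(-1/51) - 97*(-⅑))*(-48))*3 - 20 = (2*(79/51 + 97/9)*(-48))*3 - 20 = (2*(1886/153)*(-48))*3 - 20 = -60352/51*3 - 20 = -60352/17 - 20 = -60692/17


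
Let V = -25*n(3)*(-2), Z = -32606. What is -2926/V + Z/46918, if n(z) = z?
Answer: -35543242/1759425 ≈ -20.202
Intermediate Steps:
V = 150 (V = -25*3*(-2) = -75*(-2) = 150)
-2926/V + Z/46918 = -2926/150 - 32606/46918 = -2926*1/150 - 32606*1/46918 = -1463/75 - 16303/23459 = -35543242/1759425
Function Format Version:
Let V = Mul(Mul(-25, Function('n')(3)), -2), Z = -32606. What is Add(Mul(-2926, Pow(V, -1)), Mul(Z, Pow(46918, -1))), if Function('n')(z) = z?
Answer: Rational(-35543242, 1759425) ≈ -20.202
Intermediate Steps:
V = 150 (V = Mul(Mul(-25, 3), -2) = Mul(-75, -2) = 150)
Add(Mul(-2926, Pow(V, -1)), Mul(Z, Pow(46918, -1))) = Add(Mul(-2926, Pow(150, -1)), Mul(-32606, Pow(46918, -1))) = Add(Mul(-2926, Rational(1, 150)), Mul(-32606, Rational(1, 46918))) = Add(Rational(-1463, 75), Rational(-16303, 23459)) = Rational(-35543242, 1759425)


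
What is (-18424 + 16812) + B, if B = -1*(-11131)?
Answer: 9519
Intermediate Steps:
B = 11131
(-18424 + 16812) + B = (-18424 + 16812) + 11131 = -1612 + 11131 = 9519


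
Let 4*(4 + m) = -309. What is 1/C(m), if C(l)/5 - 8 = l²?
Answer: 16/528765 ≈ 3.0259e-5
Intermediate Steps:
m = -325/4 (m = -4 + (¼)*(-309) = -4 - 309/4 = -325/4 ≈ -81.250)
C(l) = 40 + 5*l²
1/C(m) = 1/(40 + 5*(-325/4)²) = 1/(40 + 5*(105625/16)) = 1/(40 + 528125/16) = 1/(528765/16) = 16/528765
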